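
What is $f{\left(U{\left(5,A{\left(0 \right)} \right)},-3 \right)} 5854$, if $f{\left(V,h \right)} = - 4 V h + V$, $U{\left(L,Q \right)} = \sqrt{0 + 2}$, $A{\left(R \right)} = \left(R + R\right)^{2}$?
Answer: $76102 \sqrt{2} \approx 1.0762 \cdot 10^{5}$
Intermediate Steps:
$A{\left(R \right)} = 4 R^{2}$ ($A{\left(R \right)} = \left(2 R\right)^{2} = 4 R^{2}$)
$U{\left(L,Q \right)} = \sqrt{2}$
$f{\left(V,h \right)} = V - 4 V h$ ($f{\left(V,h \right)} = - 4 V h + V = V - 4 V h$)
$f{\left(U{\left(5,A{\left(0 \right)} \right)},-3 \right)} 5854 = \sqrt{2} \left(1 - -12\right) 5854 = \sqrt{2} \left(1 + 12\right) 5854 = \sqrt{2} \cdot 13 \cdot 5854 = 13 \sqrt{2} \cdot 5854 = 76102 \sqrt{2}$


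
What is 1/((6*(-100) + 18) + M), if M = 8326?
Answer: 1/7744 ≈ 0.00012913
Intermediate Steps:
1/((6*(-100) + 18) + M) = 1/((6*(-100) + 18) + 8326) = 1/((-600 + 18) + 8326) = 1/(-582 + 8326) = 1/7744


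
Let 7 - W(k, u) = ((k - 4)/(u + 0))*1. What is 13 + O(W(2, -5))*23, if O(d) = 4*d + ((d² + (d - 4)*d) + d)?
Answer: 54214/25 ≈ 2168.6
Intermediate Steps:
W(k, u) = 7 - (-4 + k)/u (W(k, u) = 7 - (k - 4)/(u + 0) = 7 - (-4 + k)/u)
O(d) = d² + 5*d + d*(-4 + d) (O(d) = 4*d + ((d² + (-4 + d)*d) + d) = 4*d + ((d² + d*(-4 + d)) + d) = 4*d + (d + d² + d*(-4 + d)) = d² + 5*d + d*(-4 + d))
13 + O(W(2, -5))*23 = 13 + (((4 - 1*2 + 7*(-5))/(-5))*(1 + 2*((4 - 1*2 + 7*(-5))/(-5))))*23 = 13 + ((-(4 - 2 - 35)/5)*(1 + 2*(-(4 - 2 - 35)/5)))*23 = 13 + ((-⅕*(-33))*(1 + 2*(-⅕*(-33))))*23 = 13 + (33*(1 + 2*(33/5))/5)*23 = 13 + (33*(1 + 66/5)/5)*23 = 13 + ((33/5)*(71/5))*23 = 13 + (2343/25)*23 = 13 + 53889/25 = 54214/25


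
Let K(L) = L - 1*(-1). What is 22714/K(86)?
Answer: 22714/87 ≈ 261.08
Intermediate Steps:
K(L) = 1 + L (K(L) = L + 1 = 1 + L)
22714/K(86) = 22714/(1 + 86) = 22714/87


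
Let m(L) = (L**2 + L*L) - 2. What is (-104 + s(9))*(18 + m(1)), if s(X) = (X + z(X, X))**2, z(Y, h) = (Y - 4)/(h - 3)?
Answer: -263/2 ≈ -131.50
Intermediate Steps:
z(Y, h) = (-4 + Y)/(-3 + h)
m(L) = -2 + 2*L**2 (m(L) = (L**2 + L**2) - 2 = 2*L**2 - 2 = -2 + 2*L**2)
s(X) = (X + (-4 + X)/(-3 + X))**2
(-104 + s(9))*(18 + m(1)) = (-104 + (-4 + 9 + 9*(-3 + 9))**2/(-3 + 9)**2)*(18 + (-2 + 2*1**2)) = (-104 + (-4 + 9 + 9*6)**2/6**2)*(18 + (-2 + 2*1)) = (-104 + (-4 + 9 + 54)**2/36)*(18 + (-2 + 2)) = (-104 + (1/36)*59**2)*(18 + 0) = (-104 + (1/36)*3481)*18 = (-104 + 3481/36)*18 = -263/36*18 = -263/2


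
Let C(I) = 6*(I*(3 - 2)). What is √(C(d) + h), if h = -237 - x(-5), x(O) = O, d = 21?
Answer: I*√106 ≈ 10.296*I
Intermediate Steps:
h = -232 (h = -237 - 1*(-5) = -237 + 5 = -232)
C(I) = 6*I (C(I) = 6*(I*1) = 6*I)
√(C(d) + h) = √(6*21 - 232) = √(126 - 232) = √(-106) = I*√106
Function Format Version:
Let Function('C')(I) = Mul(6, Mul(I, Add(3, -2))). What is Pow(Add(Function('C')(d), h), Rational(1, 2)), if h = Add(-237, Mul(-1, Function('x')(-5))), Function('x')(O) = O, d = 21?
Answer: Mul(I, Pow(106, Rational(1, 2))) ≈ Mul(10.296, I)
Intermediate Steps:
h = -232 (h = Add(-237, Mul(-1, -5)) = Add(-237, 5) = -232)
Function('C')(I) = Mul(6, I) (Function('C')(I) = Mul(6, Mul(I, 1)) = Mul(6, I))
Pow(Add(Function('C')(d), h), Rational(1, 2)) = Pow(Add(Mul(6, 21), -232), Rational(1, 2)) = Pow(Add(126, -232), Rational(1, 2)) = Pow(-106, Rational(1, 2)) = Mul(I, Pow(106, Rational(1, 2)))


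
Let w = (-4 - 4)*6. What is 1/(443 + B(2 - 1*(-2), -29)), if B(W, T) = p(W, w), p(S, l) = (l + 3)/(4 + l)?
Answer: 44/19537 ≈ 0.0022521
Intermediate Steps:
w = -48 (w = -8*6 = -48)
p(S, l) = (3 + l)/(4 + l)
B(W, T) = 45/44 (B(W, T) = (3 - 48)/(4 - 48) = -45/(-44) = -1/44*(-45) = 45/44)
1/(443 + B(2 - 1*(-2), -29)) = 1/(443 + 45/44) = 1/(19537/44) = 44/19537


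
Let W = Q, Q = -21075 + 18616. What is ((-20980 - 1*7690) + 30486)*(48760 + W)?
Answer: 84082616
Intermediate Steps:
Q = -2459
W = -2459
((-20980 - 1*7690) + 30486)*(48760 + W) = ((-20980 - 1*7690) + 30486)*(48760 - 2459) = ((-20980 - 7690) + 30486)*46301 = (-28670 + 30486)*46301 = 1816*46301 = 84082616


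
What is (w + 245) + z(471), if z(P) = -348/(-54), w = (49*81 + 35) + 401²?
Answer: 1485508/9 ≈ 1.6506e+5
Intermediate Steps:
w = 164805 (w = (3969 + 35) + 160801 = 4004 + 160801 = 164805)
z(P) = 58/9 (z(P) = -348*(-1/54) = 58/9)
(w + 245) + z(471) = (164805 + 245) + 58/9 = 165050 + 58/9 = 1485508/9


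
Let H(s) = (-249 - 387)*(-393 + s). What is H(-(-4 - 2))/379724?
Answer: 61533/94931 ≈ 0.64819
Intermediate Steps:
H(s) = 249948 - 636*s (H(s) = -636*(-393 + s) = 249948 - 636*s)
H(-(-4 - 2))/379724 = (249948 - (-636)*(-4 - 2))/379724 = (249948 - (-636)*(-6))*(1/379724) = (249948 - 636*6)*(1/379724) = (249948 - 3816)*(1/379724) = 246132*(1/379724) = 61533/94931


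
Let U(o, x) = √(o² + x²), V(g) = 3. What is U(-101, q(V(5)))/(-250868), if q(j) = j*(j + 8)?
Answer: -√11290/250868 ≈ -0.00042355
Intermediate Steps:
q(j) = j*(8 + j)
U(-101, q(V(5)))/(-250868) = √((-101)² + (3*(8 + 3))²)/(-250868) = √(10201 + (3*11)²)*(-1/250868) = √(10201 + 33²)*(-1/250868) = √(10201 + 1089)*(-1/250868) = √11290*(-1/250868) = -√11290/250868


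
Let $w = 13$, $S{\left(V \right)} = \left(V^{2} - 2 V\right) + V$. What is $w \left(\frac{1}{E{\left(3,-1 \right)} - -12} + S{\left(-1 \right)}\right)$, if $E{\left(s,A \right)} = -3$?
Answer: $\frac{247}{9} \approx 27.444$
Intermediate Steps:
$S{\left(V \right)} = V^{2} - V$
$w \left(\frac{1}{E{\left(3,-1 \right)} - -12} + S{\left(-1 \right)}\right) = 13 \left(\frac{1}{-3 - -12} - \left(-1 - 1\right)\right) = 13 \left(\frac{1}{-3 + 12} - -2\right) = 13 \left(\frac{1}{9} + 2\right) = 13 \cdot \frac{19}{9} = \frac{247}{9}$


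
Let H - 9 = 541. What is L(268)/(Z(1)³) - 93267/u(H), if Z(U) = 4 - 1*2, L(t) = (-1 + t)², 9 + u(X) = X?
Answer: 37821213/4328 ≈ 8738.7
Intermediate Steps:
H = 550 (H = 9 + 541 = 550)
u(X) = -9 + X
Z(U) = 2 (Z(U) = 4 - 2 = 2)
L(268)/(Z(1)³) - 93267/u(H) = (-1 + 268)²/(2³) - 93267/(-9 + 550) = 267²/8 - 93267/541 = 71289*(⅛) - 93267*1/541 = 71289/8 - 93267/541 = 37821213/4328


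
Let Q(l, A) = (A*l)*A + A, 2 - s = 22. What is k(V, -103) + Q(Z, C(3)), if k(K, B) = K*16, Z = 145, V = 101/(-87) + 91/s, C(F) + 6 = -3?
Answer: 5065412/435 ≈ 11645.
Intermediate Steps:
s = -20 (s = 2 - 1*22 = 2 - 22 = -20)
C(F) = -9 (C(F) = -6 - 3 = -9)
V = -9937/1740 (V = 101/(-87) + 91/(-20) = 101*(-1/87) + 91*(-1/20) = -101/87 - 91/20 = -9937/1740 ≈ -5.7109)
k(K, B) = 16*K
Q(l, A) = A + l*A² (Q(l, A) = l*A² + A = A + l*A²)
k(V, -103) + Q(Z, C(3)) = 16*(-9937/1740) - 9*(1 - 9*145) = -39748/435 - 9*(1 - 1305) = -39748/435 - 9*(-1304) = -39748/435 + 11736 = 5065412/435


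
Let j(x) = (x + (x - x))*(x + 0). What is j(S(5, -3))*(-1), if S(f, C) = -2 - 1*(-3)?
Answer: -1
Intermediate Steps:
S(f, C) = 1 (S(f, C) = -2 + 3 = 1)
j(x) = x² (j(x) = (x + 0)*x = x*x = x²)
j(S(5, -3))*(-1) = 1²*(-1) = 1*(-1) = -1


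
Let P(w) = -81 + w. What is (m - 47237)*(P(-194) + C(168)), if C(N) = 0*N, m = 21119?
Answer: 7182450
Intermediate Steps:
C(N) = 0
(m - 47237)*(P(-194) + C(168)) = (21119 - 47237)*((-81 - 194) + 0) = -26118*(-275 + 0) = -26118*(-275) = 7182450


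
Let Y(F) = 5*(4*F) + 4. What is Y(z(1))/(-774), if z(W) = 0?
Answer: -2/387 ≈ -0.0051680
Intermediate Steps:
Y(F) = 4 + 20*F (Y(F) = 20*F + 4 = 4 + 20*F)
Y(z(1))/(-774) = (4 + 20*0)/(-774) = (4 + 0)*(-1/774) = 4*(-1/774) = -2/387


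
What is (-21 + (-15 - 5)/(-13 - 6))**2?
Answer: 143641/361 ≈ 397.90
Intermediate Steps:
(-21 + (-15 - 5)/(-13 - 6))**2 = (-21 - 20/(-19))**2 = (-21 - 20*(-1/19))**2 = (-21 + 20/19)**2 = (-379/19)**2 = 143641/361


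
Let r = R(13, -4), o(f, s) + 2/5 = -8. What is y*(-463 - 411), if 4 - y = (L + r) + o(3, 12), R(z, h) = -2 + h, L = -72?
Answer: -395048/5 ≈ -79010.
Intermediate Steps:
o(f, s) = -42/5 (o(f, s) = -⅖ - 8 = -42/5)
r = -6 (r = -2 - 4 = -6)
y = 452/5 (y = 4 - ((-72 - 6) - 42/5) = 4 - (-78 - 42/5) = 4 - 1*(-432/5) = 4 + 432/5 = 452/5 ≈ 90.400)
y*(-463 - 411) = 452*(-463 - 411)/5 = (452/5)*(-874) = -395048/5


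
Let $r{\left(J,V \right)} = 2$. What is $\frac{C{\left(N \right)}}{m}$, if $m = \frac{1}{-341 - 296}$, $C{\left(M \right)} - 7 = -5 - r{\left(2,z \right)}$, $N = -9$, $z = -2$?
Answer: $0$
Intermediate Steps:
$C{\left(M \right)} = 0$ ($C{\left(M \right)} = 7 - 7 = 0$)
$m = - \frac{1}{637}$ ($m = \frac{1}{-637} = - \frac{1}{637} \approx -0.0015699$)
$\frac{C{\left(N \right)}}{m} = \frac{0}{- \frac{1}{637}} = 0 \left(-637\right) = 0$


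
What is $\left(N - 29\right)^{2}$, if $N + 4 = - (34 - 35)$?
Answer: $1024$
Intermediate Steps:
$N = -3$ ($N = -4 - \left(34 - 35\right) = -4 - -1 = -4 + 1 = -3$)
$\left(N - 29\right)^{2} = \left(-3 - 29\right)^{2} = \left(-32\right)^{2} = 1024$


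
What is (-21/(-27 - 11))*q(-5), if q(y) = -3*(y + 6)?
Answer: -63/38 ≈ -1.6579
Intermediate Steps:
q(y) = -18 - 3*y (q(y) = -3*(6 + y) = -18 - 3*y)
(-21/(-27 - 11))*q(-5) = (-21/(-27 - 11))*(-18 - 3*(-5)) = (-21/(-38))*(-18 + 15) = -1/38*(-21)*(-3) = (21/38)*(-3) = -63/38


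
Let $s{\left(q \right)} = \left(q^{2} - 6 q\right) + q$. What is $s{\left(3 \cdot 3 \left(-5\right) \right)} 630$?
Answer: $1417500$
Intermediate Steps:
$s{\left(q \right)} = q^{2} - 5 q$
$s{\left(3 \cdot 3 \left(-5\right) \right)} 630 = 3 \cdot 3 \left(-5\right) \left(-5 + 3 \cdot 3 \left(-5\right)\right) 630 = 9 \left(-5\right) \left(-5 + 9 \left(-5\right)\right) 630 = - 45 \left(-5 - 45\right) 630 = \left(-45\right) \left(-50\right) 630 = 2250 \cdot 630 = 1417500$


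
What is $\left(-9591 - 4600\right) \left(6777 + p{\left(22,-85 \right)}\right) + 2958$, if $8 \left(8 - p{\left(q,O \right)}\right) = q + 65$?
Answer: $- \frac{769029199}{8} \approx -9.6129 \cdot 10^{7}$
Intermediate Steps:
$p{\left(q,O \right)} = - \frac{1}{8} - \frac{q}{8}$ ($p{\left(q,O \right)} = 8 - \frac{q + 65}{8} = 8 - \frac{65 + q}{8} = 8 - \left(\frac{65}{8} + \frac{q}{8}\right) = - \frac{1}{8} - \frac{q}{8}$)
$\left(-9591 - 4600\right) \left(6777 + p{\left(22,-85 \right)}\right) + 2958 = \left(-9591 - 4600\right) \left(6777 - \frac{23}{8}\right) + 2958 = - 14191 \left(6777 - \frac{23}{8}\right) + 2958 = \left(-14191\right) \frac{54193}{8} + 2958 = - \frac{769052863}{8} + 2958 = - \frac{769029199}{8}$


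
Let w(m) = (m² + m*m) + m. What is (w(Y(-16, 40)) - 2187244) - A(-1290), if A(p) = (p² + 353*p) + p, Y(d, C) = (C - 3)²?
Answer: 355007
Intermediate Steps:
Y(d, C) = (-3 + C)²
w(m) = m + 2*m² (w(m) = (m² + m²) + m = 2*m² + m = m + 2*m²)
A(p) = p² + 354*p
(w(Y(-16, 40)) - 2187244) - A(-1290) = ((-3 + 40)²*(1 + 2*(-3 + 40)²) - 2187244) - (-1290)*(354 - 1290) = (37²*(1 + 2*37²) - 2187244) - (-1290)*(-936) = (1369*(1 + 2*1369) - 2187244) - 1*1207440 = (1369*(1 + 2738) - 2187244) - 1207440 = (1369*2739 - 2187244) - 1207440 = (3749691 - 2187244) - 1207440 = 1562447 - 1207440 = 355007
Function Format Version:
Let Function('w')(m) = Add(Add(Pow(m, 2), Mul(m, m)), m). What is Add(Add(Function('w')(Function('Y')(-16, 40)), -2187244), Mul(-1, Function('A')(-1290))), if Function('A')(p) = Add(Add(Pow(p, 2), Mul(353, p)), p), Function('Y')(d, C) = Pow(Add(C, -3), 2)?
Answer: 355007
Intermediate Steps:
Function('Y')(d, C) = Pow(Add(-3, C), 2)
Function('w')(m) = Add(m, Mul(2, Pow(m, 2))) (Function('w')(m) = Add(Add(Pow(m, 2), Pow(m, 2)), m) = Add(Mul(2, Pow(m, 2)), m) = Add(m, Mul(2, Pow(m, 2))))
Function('A')(p) = Add(Pow(p, 2), Mul(354, p))
Add(Add(Function('w')(Function('Y')(-16, 40)), -2187244), Mul(-1, Function('A')(-1290))) = Add(Add(Mul(Pow(Add(-3, 40), 2), Add(1, Mul(2, Pow(Add(-3, 40), 2)))), -2187244), Mul(-1, Mul(-1290, Add(354, -1290)))) = Add(Add(Mul(Pow(37, 2), Add(1, Mul(2, Pow(37, 2)))), -2187244), Mul(-1, Mul(-1290, -936))) = Add(Add(Mul(1369, Add(1, Mul(2, 1369))), -2187244), Mul(-1, 1207440)) = Add(Add(Mul(1369, Add(1, 2738)), -2187244), -1207440) = Add(Add(Mul(1369, 2739), -2187244), -1207440) = Add(Add(3749691, -2187244), -1207440) = Add(1562447, -1207440) = 355007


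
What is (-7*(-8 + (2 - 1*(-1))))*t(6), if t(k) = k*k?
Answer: 1260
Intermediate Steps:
t(k) = k**2
(-7*(-8 + (2 - 1*(-1))))*t(6) = -7*(-8 + (2 - 1*(-1)))*6**2 = -7*(-8 + (2 + 1))*36 = -7*(-8 + 3)*36 = -7*(-5)*36 = 35*36 = 1260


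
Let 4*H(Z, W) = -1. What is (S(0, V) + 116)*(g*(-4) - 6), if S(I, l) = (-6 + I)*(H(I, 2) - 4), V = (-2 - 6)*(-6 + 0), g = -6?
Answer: 2547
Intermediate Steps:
H(Z, W) = -1/4 (H(Z, W) = (1/4)*(-1) = -1/4)
V = 48 (V = -8*(-6) = 48)
S(I, l) = 51/2 - 17*I/4 (S(I, l) = (-6 + I)*(-1/4 - 4) = (-6 + I)*(-17/4) = 51/2 - 17*I/4)
(S(0, V) + 116)*(g*(-4) - 6) = ((51/2 - 17/4*0) + 116)*(-6*(-4) - 6) = ((51/2 + 0) + 116)*(24 - 6) = (51/2 + 116)*18 = (283/2)*18 = 2547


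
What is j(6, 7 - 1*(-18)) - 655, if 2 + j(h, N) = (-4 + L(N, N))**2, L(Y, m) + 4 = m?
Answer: -368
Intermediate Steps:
L(Y, m) = -4 + m
j(h, N) = -2 + (-8 + N)**2 (j(h, N) = -2 + (-4 + (-4 + N))**2 = -2 + (-8 + N)**2)
j(6, 7 - 1*(-18)) - 655 = (-2 + (-8 + (7 - 1*(-18)))**2) - 655 = (-2 + (-8 + (7 + 18))**2) - 655 = (-2 + (-8 + 25)**2) - 655 = (-2 + 17**2) - 655 = (-2 + 289) - 655 = 287 - 655 = -368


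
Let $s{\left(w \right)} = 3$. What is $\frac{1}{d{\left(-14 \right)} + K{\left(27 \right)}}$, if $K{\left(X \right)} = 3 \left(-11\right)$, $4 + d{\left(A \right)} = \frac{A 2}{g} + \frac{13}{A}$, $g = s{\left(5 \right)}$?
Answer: $- \frac{42}{1985} \approx -0.021159$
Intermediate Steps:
$g = 3$
$d{\left(A \right)} = -4 + \frac{13}{A} + \frac{2 A}{3}$ ($d{\left(A \right)} = -4 + \left(\frac{A 2}{3} + \frac{13}{A}\right) = -4 + \left(2 A \frac{1}{3} + \frac{13}{A}\right) = -4 + \left(\frac{2 A}{3} + \frac{13}{A}\right) = -4 + \left(\frac{13}{A} + \frac{2 A}{3}\right) = -4 + \frac{13}{A} + \frac{2 A}{3}$)
$K{\left(X \right)} = -33$
$\frac{1}{d{\left(-14 \right)} + K{\left(27 \right)}} = \frac{1}{\left(-4 + \frac{13}{-14} + \frac{2}{3} \left(-14\right)\right) - 33} = \frac{1}{\left(-4 + 13 \left(- \frac{1}{14}\right) - \frac{28}{3}\right) - 33} = \frac{1}{\left(-4 - \frac{13}{14} - \frac{28}{3}\right) - 33} = \frac{1}{- \frac{599}{42} - 33} = \frac{1}{- \frac{1985}{42}} = - \frac{42}{1985}$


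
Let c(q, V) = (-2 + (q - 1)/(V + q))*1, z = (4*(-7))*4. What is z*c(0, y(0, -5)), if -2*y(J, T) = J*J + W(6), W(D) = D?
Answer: 560/3 ≈ 186.67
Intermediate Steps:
y(J, T) = -3 - J²/2 (y(J, T) = -(J*J + 6)/2 = -(J² + 6)/2 = -(6 + J²)/2 = -3 - J²/2)
z = -112 (z = -28*4 = -112)
c(q, V) = -2 + (-1 + q)/(V + q) (c(q, V) = (-2 + (-1 + q)/(V + q))*1 = -2 + (-1 + q)/(V + q))
z*c(0, y(0, -5)) = -112*(-1 - 1*0 - 2*(-3 - ½*0²))/((-3 - ½*0²) + 0) = -112*(-1 + 0 - 2*(-3 - ½*0))/((-3 - ½*0) + 0) = -112*(-1 + 0 - 2*(-3 + 0))/((-3 + 0) + 0) = -112*(-1 + 0 - 2*(-3))/(-3 + 0) = -112*(-1 + 0 + 6)/(-3) = -(-112)*5/3 = -112*(-5/3) = 560/3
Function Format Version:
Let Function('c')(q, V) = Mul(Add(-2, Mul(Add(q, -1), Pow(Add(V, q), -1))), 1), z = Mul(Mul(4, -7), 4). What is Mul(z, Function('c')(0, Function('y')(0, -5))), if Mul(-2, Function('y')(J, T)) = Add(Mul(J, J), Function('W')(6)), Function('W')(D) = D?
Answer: Rational(560, 3) ≈ 186.67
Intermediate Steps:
Function('y')(J, T) = Add(-3, Mul(Rational(-1, 2), Pow(J, 2))) (Function('y')(J, T) = Mul(Rational(-1, 2), Add(Mul(J, J), 6)) = Mul(Rational(-1, 2), Add(Pow(J, 2), 6)) = Mul(Rational(-1, 2), Add(6, Pow(J, 2))) = Add(-3, Mul(Rational(-1, 2), Pow(J, 2))))
z = -112 (z = Mul(-28, 4) = -112)
Function('c')(q, V) = Add(-2, Mul(Pow(Add(V, q), -1), Add(-1, q))) (Function('c')(q, V) = Mul(Add(-2, Mul(Add(-1, q), Pow(Add(V, q), -1))), 1) = Mul(Add(-2, Mul(Pow(Add(V, q), -1), Add(-1, q))), 1) = Add(-2, Mul(Pow(Add(V, q), -1), Add(-1, q))))
Mul(z, Function('c')(0, Function('y')(0, -5))) = Mul(-112, Mul(Pow(Add(Add(-3, Mul(Rational(-1, 2), Pow(0, 2))), 0), -1), Add(-1, Mul(-1, 0), Mul(-2, Add(-3, Mul(Rational(-1, 2), Pow(0, 2))))))) = Mul(-112, Mul(Pow(Add(Add(-3, Mul(Rational(-1, 2), 0)), 0), -1), Add(-1, 0, Mul(-2, Add(-3, Mul(Rational(-1, 2), 0)))))) = Mul(-112, Mul(Pow(Add(Add(-3, 0), 0), -1), Add(-1, 0, Mul(-2, Add(-3, 0))))) = Mul(-112, Mul(Pow(Add(-3, 0), -1), Add(-1, 0, Mul(-2, -3)))) = Mul(-112, Mul(Pow(-3, -1), Add(-1, 0, 6))) = Mul(-112, Mul(Rational(-1, 3), 5)) = Mul(-112, Rational(-5, 3)) = Rational(560, 3)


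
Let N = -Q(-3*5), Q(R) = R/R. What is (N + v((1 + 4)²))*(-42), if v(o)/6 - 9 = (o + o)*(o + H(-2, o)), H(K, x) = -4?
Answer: -266826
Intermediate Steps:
Q(R) = 1
v(o) = 54 + 12*o*(-4 + o) (v(o) = 54 + 6*((o + o)*(o - 4)) = 54 + 6*((2*o)*(-4 + o)) = 54 + 6*(2*o*(-4 + o)) = 54 + 12*o*(-4 + o))
N = -1 (N = -1*1 = -1)
(N + v((1 + 4)²))*(-42) = (-1 + (54 - 48*(1 + 4)² + 12*((1 + 4)²)²))*(-42) = (-1 + (54 - 48*5² + 12*(5²)²))*(-42) = (-1 + (54 - 48*25 + 12*25²))*(-42) = (-1 + (54 - 1200 + 12*625))*(-42) = (-1 + (54 - 1200 + 7500))*(-42) = (-1 + 6354)*(-42) = 6353*(-42) = -266826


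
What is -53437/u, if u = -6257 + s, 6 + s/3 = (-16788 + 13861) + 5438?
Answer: -53437/1258 ≈ -42.478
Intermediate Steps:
s = 7515 (s = -18 + 3*((-16788 + 13861) + 5438) = -18 + 3*(-2927 + 5438) = -18 + 3*2511 = -18 + 7533 = 7515)
u = 1258 (u = -6257 + 7515 = 1258)
-53437/u = -53437/1258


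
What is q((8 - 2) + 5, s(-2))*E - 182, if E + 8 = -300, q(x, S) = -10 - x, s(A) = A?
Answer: 6286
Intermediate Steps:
E = -308 (E = -8 - 300 = -308)
q((8 - 2) + 5, s(-2))*E - 182 = (-10 - ((8 - 2) + 5))*(-308) - 182 = (-10 - (6 + 5))*(-308) - 182 = (-10 - 1*11)*(-308) - 182 = (-10 - 11)*(-308) - 182 = -21*(-308) - 182 = 6468 - 182 = 6286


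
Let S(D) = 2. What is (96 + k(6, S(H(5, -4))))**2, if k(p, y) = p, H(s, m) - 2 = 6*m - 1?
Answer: 10404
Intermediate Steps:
H(s, m) = 1 + 6*m (H(s, m) = 2 + (6*m - 1) = 2 + (-1 + 6*m) = 1 + 6*m)
(96 + k(6, S(H(5, -4))))**2 = (96 + 6)**2 = 102**2 = 10404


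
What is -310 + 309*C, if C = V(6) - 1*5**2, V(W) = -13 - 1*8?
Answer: -14524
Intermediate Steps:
V(W) = -21 (V(W) = -13 - 8 = -21)
C = -46 (C = -21 - 1*5**2 = -21 - 1*25 = -21 - 25 = -46)
-310 + 309*C = -310 + 309*(-46) = -310 - 14214 = -14524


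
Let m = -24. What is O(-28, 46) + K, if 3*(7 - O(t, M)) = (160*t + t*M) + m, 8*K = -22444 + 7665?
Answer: 2167/24 ≈ 90.292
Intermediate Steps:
K = -14779/8 (K = (-22444 + 7665)/8 = (⅛)*(-14779) = -14779/8 ≈ -1847.4)
O(t, M) = 15 - 160*t/3 - M*t/3 (O(t, M) = 7 - ((160*t + t*M) - 24)/3 = 7 - ((160*t + M*t) - 24)/3 = 7 - (-24 + 160*t + M*t)/3 = 7 + (8 - 160*t/3 - M*t/3) = 15 - 160*t/3 - M*t/3)
O(-28, 46) + K = (15 - 160/3*(-28) - ⅓*46*(-28)) - 14779/8 = (15 + 4480/3 + 1288/3) - 14779/8 = 5813/3 - 14779/8 = 2167/24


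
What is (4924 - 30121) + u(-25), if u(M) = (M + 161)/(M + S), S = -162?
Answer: -277175/11 ≈ -25198.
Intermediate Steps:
u(M) = (161 + M)/(-162 + M) (u(M) = (M + 161)/(M - 162) = (161 + M)/(-162 + M))
(4924 - 30121) + u(-25) = (4924 - 30121) + (161 - 25)/(-162 - 25) = -25197 + 136/(-187) = -25197 - 1/187*136 = -25197 - 8/11 = -277175/11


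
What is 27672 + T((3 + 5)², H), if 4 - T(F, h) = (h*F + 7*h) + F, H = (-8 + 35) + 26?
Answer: 23849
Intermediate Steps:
H = 53 (H = 27 + 26 = 53)
T(F, h) = 4 - F - 7*h - F*h (T(F, h) = 4 - ((h*F + 7*h) + F) = 4 - ((F*h + 7*h) + F) = 4 - ((7*h + F*h) + F) = 4 - (F + 7*h + F*h) = 4 + (-F - 7*h - F*h) = 4 - F - 7*h - F*h)
27672 + T((3 + 5)², H) = 27672 + (4 - (3 + 5)² - 7*53 - 1*(3 + 5)²*53) = 27672 + (4 - 1*8² - 371 - 1*8²*53) = 27672 + (4 - 1*64 - 371 - 1*64*53) = 27672 + (4 - 64 - 371 - 3392) = 27672 - 3823 = 23849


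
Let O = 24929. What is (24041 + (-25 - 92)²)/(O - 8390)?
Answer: 37730/16539 ≈ 2.2813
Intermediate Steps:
(24041 + (-25 - 92)²)/(O - 8390) = (24041 + (-25 - 92)²)/(24929 - 8390) = (24041 + (-117)²)/16539 = (24041 + 13689)*(1/16539) = 37730*(1/16539) = 37730/16539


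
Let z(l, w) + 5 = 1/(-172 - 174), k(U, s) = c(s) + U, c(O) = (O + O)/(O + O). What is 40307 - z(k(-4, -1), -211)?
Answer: 13947953/346 ≈ 40312.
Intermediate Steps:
c(O) = 1 (c(O) = (2*O)/((2*O)) = (2*O)*(1/(2*O)) = 1)
k(U, s) = 1 + U
z(l, w) = -1731/346 (z(l, w) = -5 + 1/(-172 - 174) = -5 + 1/(-346) = -5 - 1/346 = -1731/346)
40307 - z(k(-4, -1), -211) = 40307 - 1*(-1731/346) = 40307 + 1731/346 = 13947953/346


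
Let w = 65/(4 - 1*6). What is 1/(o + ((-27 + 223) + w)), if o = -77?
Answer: 2/173 ≈ 0.011561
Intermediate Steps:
w = -65/2 (w = 65/(4 - 6) = 65/(-2) = -½*65 = -65/2 ≈ -32.500)
1/(o + ((-27 + 223) + w)) = 1/(-77 + ((-27 + 223) - 65/2)) = 1/(-77 + (196 - 65/2)) = 1/(-77 + 327/2) = 1/(173/2) = 2/173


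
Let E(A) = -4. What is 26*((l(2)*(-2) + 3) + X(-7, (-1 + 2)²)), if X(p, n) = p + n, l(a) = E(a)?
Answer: 130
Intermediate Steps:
l(a) = -4
X(p, n) = n + p
26*((l(2)*(-2) + 3) + X(-7, (-1 + 2)²)) = 26*((-4*(-2) + 3) + ((-1 + 2)² - 7)) = 26*((8 + 3) + (1² - 7)) = 26*(11 + (1 - 7)) = 26*(11 - 6) = 26*5 = 130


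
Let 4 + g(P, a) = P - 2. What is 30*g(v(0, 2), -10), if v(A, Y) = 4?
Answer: -60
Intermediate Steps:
g(P, a) = -6 + P (g(P, a) = -4 + (P - 2) = -4 + (-2 + P) = -6 + P)
30*g(v(0, 2), -10) = 30*(-6 + 4) = 30*(-2) = -60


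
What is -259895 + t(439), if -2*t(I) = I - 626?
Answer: -519603/2 ≈ -2.5980e+5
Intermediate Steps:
t(I) = 313 - I/2 (t(I) = -(I - 626)/2 = -(-626 + I)/2 = 313 - I/2)
-259895 + t(439) = -259895 + (313 - ½*439) = -259895 + (313 - 439/2) = -259895 + 187/2 = -519603/2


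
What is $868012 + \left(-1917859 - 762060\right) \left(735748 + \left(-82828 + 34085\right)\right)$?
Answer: $-1841116884583$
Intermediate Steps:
$868012 + \left(-1917859 - 762060\right) \left(735748 + \left(-82828 + 34085\right)\right) = 868012 - 2679919 \left(735748 - 48743\right) = 868012 - 1841117752595 = -1841116884583$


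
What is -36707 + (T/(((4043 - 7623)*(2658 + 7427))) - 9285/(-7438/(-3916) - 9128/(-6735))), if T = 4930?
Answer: -6130185976941992267/154959976928270 ≈ -39560.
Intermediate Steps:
-36707 + (T/(((4043 - 7623)*(2658 + 7427))) - 9285/(-7438/(-3916) - 9128/(-6735))) = -36707 + (4930/(((4043 - 7623)*(2658 + 7427))) - 9285/(-7438/(-3916) - 9128/(-6735))) = -36707 + (4930/((-3580*10085)) - 9285/(-7438*(-1/3916) - 9128*(-1/6735))) = -36707 + (4930/(-36104300) - 9285/(3719/1958 + 9128/6735)) = -36707 + (4930*(-1/36104300) - 9285/42920089/13187130) = -36707 + (-493/3610430 - 9285*13187130/42920089) = -36707 + (-493/3610430 - 122442502050/42920089) = -36707 - 442070103835985377/154959976928270 = -6130185976941992267/154959976928270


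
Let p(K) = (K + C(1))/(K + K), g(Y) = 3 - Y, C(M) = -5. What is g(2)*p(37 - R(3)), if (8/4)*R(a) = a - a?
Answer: 16/37 ≈ 0.43243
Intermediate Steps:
R(a) = 0 (R(a) = (a - a)/2 = (½)*0 = 0)
p(K) = (-5 + K)/(2*K) (p(K) = (K - 5)/(K + K) = (-5 + K)/((2*K)) = (-5 + K)*(1/(2*K)) = (-5 + K)/(2*K))
g(2)*p(37 - R(3)) = (3 - 1*2)*((-5 + (37 - 1*0))/(2*(37 - 1*0))) = (3 - 2)*((-5 + (37 + 0))/(2*(37 + 0))) = 1*((½)*(-5 + 37)/37) = 1*((½)*(1/37)*32) = 1*(16/37) = 16/37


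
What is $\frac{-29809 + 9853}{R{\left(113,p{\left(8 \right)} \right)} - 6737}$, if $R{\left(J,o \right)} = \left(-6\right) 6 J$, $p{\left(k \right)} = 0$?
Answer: $\frac{19956}{10805} \approx 1.8469$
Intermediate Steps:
$R{\left(J,o \right)} = - 36 J$
$\frac{-29809 + 9853}{R{\left(113,p{\left(8 \right)} \right)} - 6737} = \frac{-29809 + 9853}{\left(-36\right) 113 - 6737} = - \frac{19956}{-4068 - 6737} = - \frac{19956}{-10805} = \left(-19956\right) \left(- \frac{1}{10805}\right) = \frac{19956}{10805}$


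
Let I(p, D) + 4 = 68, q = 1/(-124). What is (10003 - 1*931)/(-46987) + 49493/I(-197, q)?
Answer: 2324946983/3007168 ≈ 773.13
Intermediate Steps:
q = -1/124 ≈ -0.0080645
I(p, D) = 64 (I(p, D) = -4 + 68 = 64)
(10003 - 1*931)/(-46987) + 49493/I(-197, q) = (10003 - 1*931)/(-46987) + 49493/64 = (10003 - 931)*(-1/46987) + 49493*(1/64) = 9072*(-1/46987) + 49493/64 = -9072/46987 + 49493/64 = 2324946983/3007168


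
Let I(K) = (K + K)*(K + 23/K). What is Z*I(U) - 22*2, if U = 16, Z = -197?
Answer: -109970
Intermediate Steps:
I(K) = 2*K*(K + 23/K) (I(K) = (2*K)*(K + 23/K) = 2*K*(K + 23/K))
Z*I(U) - 22*2 = -197*(46 + 2*16**2) - 22*2 = -197*(46 + 2*256) - 44 = -197*(46 + 512) - 44 = -197*558 - 44 = -109926 - 44 = -109970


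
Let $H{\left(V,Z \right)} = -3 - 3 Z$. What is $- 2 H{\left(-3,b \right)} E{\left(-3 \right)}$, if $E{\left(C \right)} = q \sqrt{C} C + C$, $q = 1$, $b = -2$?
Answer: $18 + 18 i \sqrt{3} \approx 18.0 + 31.177 i$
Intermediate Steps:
$E{\left(C \right)} = C + C^{\frac{3}{2}}$ ($E{\left(C \right)} = 1 \sqrt{C} C + C = \sqrt{C} C + C = C^{\frac{3}{2}} + C = C + C^{\frac{3}{2}}$)
$- 2 H{\left(-3,b \right)} E{\left(-3 \right)} = - 2 \left(-3 - -6\right) \left(-3 + \left(-3\right)^{\frac{3}{2}}\right) = - 2 \left(-3 + 6\right) \left(-3 - 3 i \sqrt{3}\right) = \left(-2\right) 3 \left(-3 - 3 i \sqrt{3}\right) = - 6 \left(-3 - 3 i \sqrt{3}\right) = 18 + 18 i \sqrt{3}$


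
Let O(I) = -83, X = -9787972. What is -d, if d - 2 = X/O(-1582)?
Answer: -9788138/83 ≈ -1.1793e+5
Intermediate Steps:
d = 9788138/83 (d = 2 - 9787972/(-83) = 2 - 9787972*(-1/83) = 2 + 9787972/83 = 9788138/83 ≈ 1.1793e+5)
-d = -1*9788138/83 = -9788138/83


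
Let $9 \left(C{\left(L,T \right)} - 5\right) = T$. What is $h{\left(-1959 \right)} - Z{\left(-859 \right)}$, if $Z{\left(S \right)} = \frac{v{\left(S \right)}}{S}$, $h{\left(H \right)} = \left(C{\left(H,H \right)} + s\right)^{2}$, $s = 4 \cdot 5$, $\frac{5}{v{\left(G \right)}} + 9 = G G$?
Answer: $\frac{211753145924077}{5704488432} \approx 37120.0$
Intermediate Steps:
$v{\left(G \right)} = \frac{5}{-9 + G^{2}}$ ($v{\left(G \right)} = \frac{5}{-9 + G G} = \frac{5}{-9 + G^{2}}$)
$C{\left(L,T \right)} = 5 + \frac{T}{9}$
$s = 20$
$h{\left(H \right)} = \left(25 + \frac{H}{9}\right)^{2}$ ($h{\left(H \right)} = \left(\left(5 + \frac{H}{9}\right) + 20\right)^{2} = \left(25 + \frac{H}{9}\right)^{2}$)
$Z{\left(S \right)} = \frac{5}{S \left(-9 + S^{2}\right)}$ ($Z{\left(S \right)} = \frac{5 \frac{1}{-9 + S^{2}}}{S} = \frac{5}{S \left(-9 + S^{2}\right)}$)
$h{\left(-1959 \right)} - Z{\left(-859 \right)} = \frac{\left(225 - 1959\right)^{2}}{81} - \frac{5}{\left(-859\right) \left(-9 + \left(-859\right)^{2}\right)} = \frac{\left(-1734\right)^{2}}{81} - 5 \left(- \frac{1}{859}\right) \frac{1}{-9 + 737881} = \frac{1}{81} \cdot 3006756 - 5 \left(- \frac{1}{859}\right) \frac{1}{737872} = \frac{334084}{9} - 5 \left(- \frac{1}{859}\right) \frac{1}{737872} = \frac{334084}{9} - - \frac{5}{633832048} = \frac{334084}{9} + \frac{5}{633832048} = \frac{211753145924077}{5704488432}$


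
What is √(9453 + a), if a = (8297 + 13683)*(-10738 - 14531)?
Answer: 3*I*√61711463 ≈ 23567.0*I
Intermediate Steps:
a = -555412620 (a = 21980*(-25269) = -555412620)
√(9453 + a) = √(9453 - 555412620) = √(-555403167) = 3*I*√61711463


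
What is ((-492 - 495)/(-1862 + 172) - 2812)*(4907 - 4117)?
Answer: -375352147/169 ≈ -2.2210e+6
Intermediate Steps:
((-492 - 495)/(-1862 + 172) - 2812)*(4907 - 4117) = (-987/(-1690) - 2812)*790 = (-987*(-1/1690) - 2812)*790 = (987/1690 - 2812)*790 = -4751293/1690*790 = -375352147/169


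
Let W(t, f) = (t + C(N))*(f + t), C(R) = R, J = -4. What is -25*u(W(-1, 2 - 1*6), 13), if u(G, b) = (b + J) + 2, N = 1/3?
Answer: -275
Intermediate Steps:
N = ⅓ ≈ 0.33333
W(t, f) = (⅓ + t)*(f + t) (W(t, f) = (t + ⅓)*(f + t) = (⅓ + t)*(f + t))
u(G, b) = -2 + b (u(G, b) = (b - 4) + 2 = (-4 + b) + 2 = -2 + b)
-25*u(W(-1, 2 - 1*6), 13) = -25*(-2 + 13) = -25*11 = -275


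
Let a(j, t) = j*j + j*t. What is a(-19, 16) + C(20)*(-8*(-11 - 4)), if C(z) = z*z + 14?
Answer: 49737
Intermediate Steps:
C(z) = 14 + z**2 (C(z) = z**2 + 14 = 14 + z**2)
a(j, t) = j**2 + j*t
a(-19, 16) + C(20)*(-8*(-11 - 4)) = -19*(-19 + 16) + (14 + 20**2)*(-8*(-11 - 4)) = -19*(-3) + (14 + 400)*(-8*(-15)) = 57 + 414*120 = 57 + 49680 = 49737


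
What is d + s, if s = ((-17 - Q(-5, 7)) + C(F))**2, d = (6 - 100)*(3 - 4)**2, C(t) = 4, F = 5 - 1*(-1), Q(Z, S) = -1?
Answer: 50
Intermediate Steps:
F = 6 (F = 5 + 1 = 6)
d = -94 (d = -94*(-1)**2 = -94*1 = -94)
s = 144 (s = ((-17 - 1*(-1)) + 4)**2 = ((-17 + 1) + 4)**2 = (-16 + 4)**2 = (-12)**2 = 144)
d + s = -94 + 144 = 50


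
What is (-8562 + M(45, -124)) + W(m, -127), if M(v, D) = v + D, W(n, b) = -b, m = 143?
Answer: -8514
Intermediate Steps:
M(v, D) = D + v
(-8562 + M(45, -124)) + W(m, -127) = (-8562 + (-124 + 45)) - 1*(-127) = (-8562 - 79) + 127 = -8641 + 127 = -8514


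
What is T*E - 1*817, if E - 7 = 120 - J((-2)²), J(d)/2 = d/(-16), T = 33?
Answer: 6781/2 ≈ 3390.5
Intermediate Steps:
J(d) = -d/8 (J(d) = 2*(d/(-16)) = 2*(d*(-1/16)) = 2*(-d/16) = -d/8)
E = 255/2 (E = 7 + (120 - (-1)*(-2)²/8) = 7 + (120 - (-1)*4/8) = 7 + (120 - 1*(-½)) = 7 + (120 + ½) = 7 + 241/2 = 255/2 ≈ 127.50)
T*E - 1*817 = 33*(255/2) - 1*817 = 8415/2 - 817 = 6781/2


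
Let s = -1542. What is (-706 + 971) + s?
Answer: -1277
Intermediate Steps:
(-706 + 971) + s = (-706 + 971) - 1542 = 265 - 1542 = -1277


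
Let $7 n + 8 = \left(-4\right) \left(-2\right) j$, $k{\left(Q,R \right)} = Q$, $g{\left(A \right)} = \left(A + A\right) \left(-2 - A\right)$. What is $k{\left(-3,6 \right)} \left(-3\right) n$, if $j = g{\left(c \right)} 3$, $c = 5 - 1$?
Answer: $- \frac{10440}{7} \approx -1491.4$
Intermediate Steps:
$c = 4$
$g{\left(A \right)} = 2 A \left(-2 - A\right)$
$j = -144$ ($j = \left(-2\right) 4 \left(2 + 4\right) 3 = \left(-2\right) 4 \cdot 6 \cdot 3 = \left(-48\right) 3 = -144$)
$n = - \frac{1160}{7}$ ($n = - \frac{8}{7} + \frac{\left(-4\right) \left(-2\right) \left(-144\right)}{7} = - \frac{8}{7} + \frac{8 \left(-144\right)}{7} = - \frac{8}{7} + \frac{1}{7} \left(-1152\right) = - \frac{8}{7} - \frac{1152}{7} = - \frac{1160}{7} \approx -165.71$)
$k{\left(-3,6 \right)} \left(-3\right) n = \left(-3\right) \left(-3\right) \left(- \frac{1160}{7}\right) = 9 \left(- \frac{1160}{7}\right) = - \frac{10440}{7}$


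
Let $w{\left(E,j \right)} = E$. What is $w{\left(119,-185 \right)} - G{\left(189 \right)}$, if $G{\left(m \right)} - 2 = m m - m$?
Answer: $-35415$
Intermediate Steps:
$G{\left(m \right)} = 2 + m^{2} - m$ ($G{\left(m \right)} = 2 - \left(m - m m\right) = 2 + \left(m^{2} - m\right) = 2 + m^{2} - m$)
$w{\left(119,-185 \right)} - G{\left(189 \right)} = 119 - \left(2 + 189^{2} - 189\right) = 119 - \left(2 + 35721 - 189\right) = 119 - 35534 = -35415$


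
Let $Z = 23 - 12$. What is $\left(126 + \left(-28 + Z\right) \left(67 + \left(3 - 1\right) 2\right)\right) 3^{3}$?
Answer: $-29187$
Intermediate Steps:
$Z = 11$ ($Z = 23 - 12 = 11$)
$\left(126 + \left(-28 + Z\right) \left(67 + \left(3 - 1\right) 2\right)\right) 3^{3} = \left(126 + \left(-28 + 11\right) \left(67 + \left(3 - 1\right) 2\right)\right) 3^{3} = \left(126 - 17 \left(67 + 2 \cdot 2\right)\right) 27 = \left(126 - 17 \left(67 + 4\right)\right) 27 = \left(126 - 1207\right) 27 = \left(-1081\right) 27 = -29187$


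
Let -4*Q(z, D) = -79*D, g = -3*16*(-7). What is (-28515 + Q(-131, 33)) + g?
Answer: -110109/4 ≈ -27527.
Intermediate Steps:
g = 336 (g = -48*(-7) = 336)
Q(z, D) = 79*D/4 (Q(z, D) = -(-79)*D/4 = 79*D/4)
(-28515 + Q(-131, 33)) + g = (-28515 + (79/4)*33) + 336 = (-28515 + 2607/4) + 336 = -111453/4 + 336 = -110109/4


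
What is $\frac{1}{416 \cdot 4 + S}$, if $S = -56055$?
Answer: $- \frac{1}{54391} \approx -1.8385 \cdot 10^{-5}$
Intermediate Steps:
$\frac{1}{416 \cdot 4 + S} = \frac{1}{416 \cdot 4 - 56055} = \frac{1}{1664 - 56055} = \frac{1}{-54391} = - \frac{1}{54391}$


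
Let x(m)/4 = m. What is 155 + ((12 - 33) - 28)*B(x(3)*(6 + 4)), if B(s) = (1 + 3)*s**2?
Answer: -2822245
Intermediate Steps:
x(m) = 4*m
B(s) = 4*s**2
155 + ((12 - 33) - 28)*B(x(3)*(6 + 4)) = 155 + ((12 - 33) - 28)*(4*((4*3)*(6 + 4))**2) = 155 + (-21 - 28)*(4*(12*10)**2) = 155 - 196*120**2 = 155 - 196*14400 = 155 - 49*57600 = 155 - 2822400 = -2822245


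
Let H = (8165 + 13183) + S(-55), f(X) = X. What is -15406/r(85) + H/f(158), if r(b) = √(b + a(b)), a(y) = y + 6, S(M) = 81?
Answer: 21429/158 - 7703*√11/22 ≈ -1025.6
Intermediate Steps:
a(y) = 6 + y
H = 21429 (H = (8165 + 13183) + 81 = 21348 + 81 = 21429)
r(b) = √(6 + 2*b) (r(b) = √(b + (6 + b)) = √(6 + 2*b))
-15406/r(85) + H/f(158) = -15406/√(6 + 2*85) + 21429/158 = -15406/√(6 + 170) + 21429*(1/158) = -15406*√11/44 + 21429/158 = -7703*√11/22 + 21429/158 = 21429/158 - 7703*√11/22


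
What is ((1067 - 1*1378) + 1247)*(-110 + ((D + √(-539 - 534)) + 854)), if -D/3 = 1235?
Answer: -2771496 + 936*I*√1073 ≈ -2.7715e+6 + 30660.0*I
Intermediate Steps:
D = -3705 (D = -3*1235 = -3705)
((1067 - 1*1378) + 1247)*(-110 + ((D + √(-539 - 534)) + 854)) = ((1067 - 1*1378) + 1247)*(-110 + ((-3705 + √(-539 - 534)) + 854)) = ((1067 - 1378) + 1247)*(-110 + ((-3705 + √(-1073)) + 854)) = (-311 + 1247)*(-110 + ((-3705 + I*√1073) + 854)) = 936*(-110 + (-2851 + I*√1073)) = 936*(-2961 + I*√1073) = -2771496 + 936*I*√1073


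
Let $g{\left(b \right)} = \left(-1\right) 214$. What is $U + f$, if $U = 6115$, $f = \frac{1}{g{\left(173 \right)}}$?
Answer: $\frac{1308609}{214} \approx 6115.0$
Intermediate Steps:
$g{\left(b \right)} = -214$
$f = - \frac{1}{214}$ ($f = \frac{1}{-214} = - \frac{1}{214} \approx -0.0046729$)
$U + f = 6115 - \frac{1}{214} = \frac{1308609}{214}$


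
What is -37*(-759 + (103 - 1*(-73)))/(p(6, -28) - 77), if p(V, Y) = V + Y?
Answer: -1961/9 ≈ -217.89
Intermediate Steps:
-37*(-759 + (103 - 1*(-73)))/(p(6, -28) - 77) = -37*(-759 + (103 - 1*(-73)))/((6 - 28) - 77) = -37*(-759 + (103 + 73))/(-22 - 77) = -37*(-759 + 176)/(-99) = -(-21571)*(-1)/99 = -37*53/9 = -1961/9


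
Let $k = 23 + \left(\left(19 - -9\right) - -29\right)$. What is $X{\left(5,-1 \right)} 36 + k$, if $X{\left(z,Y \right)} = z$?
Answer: $260$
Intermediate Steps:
$k = 80$ ($k = 23 + \left(\left(19 + 9\right) + 29\right) = 23 + \left(28 + 29\right) = 23 + 57 = 80$)
$X{\left(5,-1 \right)} 36 + k = 5 \cdot 36 + 80 = 180 + 80 = 260$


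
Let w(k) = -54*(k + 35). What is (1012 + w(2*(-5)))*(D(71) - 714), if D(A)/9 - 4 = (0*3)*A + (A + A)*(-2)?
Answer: 1093092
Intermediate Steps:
w(k) = -1890 - 54*k (w(k) = -54*(35 + k) = -1890 - 54*k)
D(A) = 36 - 36*A (D(A) = 36 + 9*((0*3)*A + (A + A)*(-2)) = 36 + 9*(0*A + (2*A)*(-2)) = 36 + 9*(0 - 4*A) = 36 + 9*(-4*A) = 36 - 36*A)
(1012 + w(2*(-5)))*(D(71) - 714) = (1012 + (-1890 - 108*(-5)))*((36 - 36*71) - 714) = (1012 + (-1890 - 54*(-10)))*((36 - 2556) - 714) = (1012 + (-1890 + 540))*(-2520 - 714) = (1012 - 1350)*(-3234) = -338*(-3234) = 1093092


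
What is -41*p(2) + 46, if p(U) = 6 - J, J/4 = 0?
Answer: -200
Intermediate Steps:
J = 0 (J = 4*0 = 0)
p(U) = 6 (p(U) = 6 - 1*0 = 6 + 0 = 6)
-41*p(2) + 46 = -41*6 + 46 = -246 + 46 = -200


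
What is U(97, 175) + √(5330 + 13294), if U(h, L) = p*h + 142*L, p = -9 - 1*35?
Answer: 20582 + 8*√291 ≈ 20718.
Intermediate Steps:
p = -44 (p = -9 - 35 = -44)
U(h, L) = -44*h + 142*L
U(97, 175) + √(5330 + 13294) = (-44*97 + 142*175) + √(5330 + 13294) = (-4268 + 24850) + √18624 = 20582 + 8*√291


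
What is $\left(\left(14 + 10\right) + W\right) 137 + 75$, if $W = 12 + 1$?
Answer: $5144$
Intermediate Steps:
$W = 13$
$\left(\left(14 + 10\right) + W\right) 137 + 75 = \left(\left(14 + 10\right) + 13\right) 137 + 75 = \left(24 + 13\right) 137 + 75 = 37 \cdot 137 + 75 = 5069 + 75 = 5144$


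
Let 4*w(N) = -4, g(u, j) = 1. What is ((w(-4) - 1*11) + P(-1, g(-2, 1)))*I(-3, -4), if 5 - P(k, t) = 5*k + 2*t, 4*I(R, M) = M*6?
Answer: 24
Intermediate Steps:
I(R, M) = 3*M/2 (I(R, M) = (M*6)/4 = (6*M)/4 = 3*M/2)
w(N) = -1 (w(N) = (¼)*(-4) = -1)
P(k, t) = 5 - 5*k - 2*t (P(k, t) = 5 - (5*k + 2*t) = 5 - (2*t + 5*k) = 5 + (-5*k - 2*t) = 5 - 5*k - 2*t)
((w(-4) - 1*11) + P(-1, g(-2, 1)))*I(-3, -4) = ((-1 - 1*11) + (5 - 5*(-1) - 2*1))*((3/2)*(-4)) = ((-1 - 11) + (5 + 5 - 2))*(-6) = (-12 + 8)*(-6) = -4*(-6) = 24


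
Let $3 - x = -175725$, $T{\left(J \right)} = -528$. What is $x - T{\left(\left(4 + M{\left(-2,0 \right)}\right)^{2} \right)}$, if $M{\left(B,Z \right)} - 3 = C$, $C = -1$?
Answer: $176256$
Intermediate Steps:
$M{\left(B,Z \right)} = 2$ ($M{\left(B,Z \right)} = 3 - 1 = 2$)
$x = 175728$ ($x = 3 - -175725 = 3 + 175725 = 175728$)
$x - T{\left(\left(4 + M{\left(-2,0 \right)}\right)^{2} \right)} = 175728 - -528 = 175728 + 528 = 176256$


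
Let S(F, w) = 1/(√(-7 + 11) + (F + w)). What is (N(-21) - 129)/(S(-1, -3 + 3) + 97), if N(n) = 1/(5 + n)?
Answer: -295/224 ≈ -1.3170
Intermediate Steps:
S(F, w) = 1/(2 + F + w) (S(F, w) = 1/(√4 + (F + w)) = 1/(2 + (F + w)) = 1/(2 + F + w))
(N(-21) - 129)/(S(-1, -3 + 3) + 97) = (1/(5 - 21) - 129)/(1/(2 - 1 + (-3 + 3)) + 97) = (1/(-16) - 129)/(1/(2 - 1 + 0) + 97) = (-1/16 - 129)/(1/1 + 97) = -2065/(16*(1 + 97)) = -2065/16/98 = -2065/16*1/98 = -295/224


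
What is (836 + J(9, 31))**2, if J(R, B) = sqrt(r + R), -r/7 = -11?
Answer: (836 + sqrt(86))**2 ≈ 7.1449e+5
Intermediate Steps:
r = 77 (r = -7*(-11) = 77)
J(R, B) = sqrt(77 + R)
(836 + J(9, 31))**2 = (836 + sqrt(77 + 9))**2 = (836 + sqrt(86))**2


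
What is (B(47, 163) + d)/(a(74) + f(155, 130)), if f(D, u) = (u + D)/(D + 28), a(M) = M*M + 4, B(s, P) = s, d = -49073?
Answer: -2990586/334375 ≈ -8.9438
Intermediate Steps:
a(M) = 4 + M**2 (a(M) = M**2 + 4 = 4 + M**2)
f(D, u) = (D + u)/(28 + D)
(B(47, 163) + d)/(a(74) + f(155, 130)) = (47 - 49073)/((4 + 74**2) + (155 + 130)/(28 + 155)) = -49026/((4 + 5476) + 285/183) = -49026/(5480 + (1/183)*285) = -49026/(5480 + 95/61) = -49026/334375/61 = -49026*61/334375 = -2990586/334375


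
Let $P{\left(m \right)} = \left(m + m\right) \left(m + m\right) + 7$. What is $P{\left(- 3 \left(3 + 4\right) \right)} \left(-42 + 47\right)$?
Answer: $8855$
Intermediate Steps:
$P{\left(m \right)} = 7 + 4 m^{2}$ ($P{\left(m \right)} = 2 m 2 m + 7 = 4 m^{2} + 7 = 7 + 4 m^{2}$)
$P{\left(- 3 \left(3 + 4\right) \right)} \left(-42 + 47\right) = \left(7 + 4 \left(- 3 \left(3 + 4\right)\right)^{2}\right) \left(-42 + 47\right) = \left(7 + 4 \left(\left(-3\right) 7\right)^{2}\right) 5 = \left(7 + 4 \left(-21\right)^{2}\right) 5 = \left(7 + 4 \cdot 441\right) 5 = \left(7 + 1764\right) 5 = 1771 \cdot 5 = 8855$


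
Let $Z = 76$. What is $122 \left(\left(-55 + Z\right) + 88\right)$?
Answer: $13298$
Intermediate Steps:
$122 \left(\left(-55 + Z\right) + 88\right) = 122 \left(\left(-55 + 76\right) + 88\right) = 122 \left(21 + 88\right) = 122 \cdot 109 = 13298$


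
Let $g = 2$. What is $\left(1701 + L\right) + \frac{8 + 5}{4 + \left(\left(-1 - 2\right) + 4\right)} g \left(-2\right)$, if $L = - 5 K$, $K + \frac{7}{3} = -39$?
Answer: $\frac{28459}{15} \approx 1897.3$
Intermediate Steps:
$K = - \frac{124}{3}$ ($K = - \frac{7}{3} - 39 = - \frac{124}{3} \approx -41.333$)
$L = \frac{620}{3}$ ($L = \left(-5\right) \left(- \frac{124}{3}\right) = \frac{620}{3} \approx 206.67$)
$\left(1701 + L\right) + \frac{8 + 5}{4 + \left(\left(-1 - 2\right) + 4\right)} g \left(-2\right) = \left(1701 + \frac{620}{3}\right) + \frac{8 + 5}{4 + \left(\left(-1 - 2\right) + 4\right)} 2 \left(-2\right) = \frac{5723}{3} + \frac{13}{4 + \left(-3 + 4\right)} 2 \left(-2\right) = \frac{5723}{3} + \frac{13}{4 + 1} \cdot 2 \left(-2\right) = \frac{5723}{3} + \frac{13}{5} \cdot 2 \left(-2\right) = \frac{5723}{3} + \frac{26}{5} \left(-2\right) = \frac{5723}{3} - \frac{52}{5} = \frac{28459}{15}$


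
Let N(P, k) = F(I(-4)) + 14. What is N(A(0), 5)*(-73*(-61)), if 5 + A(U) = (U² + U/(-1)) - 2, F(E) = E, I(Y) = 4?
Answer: 80154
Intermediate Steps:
A(U) = -7 + U² - U (A(U) = -5 + ((U² + U/(-1)) - 2) = -5 + ((U² - U) - 2) = -5 + (-2 + U² - U) = -7 + U² - U)
N(P, k) = 18 (N(P, k) = 4 + 14 = 18)
N(A(0), 5)*(-73*(-61)) = 18*(-73*(-61)) = 18*4453 = 80154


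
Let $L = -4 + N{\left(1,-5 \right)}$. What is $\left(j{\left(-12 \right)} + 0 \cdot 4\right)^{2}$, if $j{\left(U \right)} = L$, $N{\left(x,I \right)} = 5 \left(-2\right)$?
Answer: $196$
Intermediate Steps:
$N{\left(x,I \right)} = -10$
$L = -14$ ($L = -4 - 10 = -14$)
$j{\left(U \right)} = -14$
$\left(j{\left(-12 \right)} + 0 \cdot 4\right)^{2} = \left(-14 + 0 \cdot 4\right)^{2} = \left(-14 + 0\right)^{2} = \left(-14\right)^{2} = 196$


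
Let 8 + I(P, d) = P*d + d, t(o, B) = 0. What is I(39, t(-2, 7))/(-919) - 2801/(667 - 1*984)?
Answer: 2576655/291323 ≈ 8.8447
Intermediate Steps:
I(P, d) = -8 + d + P*d (I(P, d) = -8 + (P*d + d) = -8 + (d + P*d) = -8 + d + P*d)
I(39, t(-2, 7))/(-919) - 2801/(667 - 1*984) = (-8 + 0 + 39*0)/(-919) - 2801/(667 - 1*984) = (-8 + 0 + 0)*(-1/919) - 2801/(667 - 984) = -8*(-1/919) - 2801/(-317) = 8/919 - 2801*(-1/317) = 8/919 + 2801/317 = 2576655/291323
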